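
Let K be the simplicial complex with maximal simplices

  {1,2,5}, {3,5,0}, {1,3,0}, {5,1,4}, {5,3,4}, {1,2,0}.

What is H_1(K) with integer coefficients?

H_1 = Z.

Fix the vertex order 0 < 1 < 2 < 3 < 4 < 5 and write every simplex with vertices in increasing order. Then dim K = 2 and the simplices of K are:

  0-simplices (6): [0], [1], [2], [3], [4], [5]
  1-simplices (12): [0,1], [0,2], [0,3], [0,5], [1,2], [1,3], [1,4], [1,5], [2,5], [3,4], [3,5], [4,5]
  2-simplices (6): [0,1,2], [0,1,3], [0,3,5], [1,2,5], [1,4,5], [3,4,5]

Hence C_0 ≅ Z^6, C_1 ≅ Z^12, C_2 ≅ Z^6.

∂_1: C_1 → C_0 sends each edge [p,q] (with p < q) to q − p. For instance
  ∂[3,5] = [5] − [3].
As a 6×12 matrix over Z this has rank 5, with invariant factors (1,1,1,1,1).

Boundary ∂_2: C_2 → C_1 acts by ∂[p,q,r] = [q,r] − [p,r] + [p,q]. For instance
  ∂[1,2,5] = [2,5] − [1,5] + [1,2],
  ∂[1,4,5] = [4,5] − [1,5] + [1,4].
This gives a 12×6 integer matrix of rank 6; reducing to Smith normal form yields diagonal entries (1,1,1,1,1,1).

Computing H_k = (kernel of ∂_k) / (image of ∂_{k+1}):

  H_1: rank ker ∂_1 − rank ∂_2 = (12 − 5) − 6 = 1, and the invariant factors of ∂_2 are all 1, so H_1 = Z.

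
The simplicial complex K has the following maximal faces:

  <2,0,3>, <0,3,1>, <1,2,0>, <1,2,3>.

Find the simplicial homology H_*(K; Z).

We work with the vertex ordering 0 < 1 < 2 < 3. The simplices of K, each written with vertices in increasing order, are:

  0-simplices (4): [0], [1], [2], [3]
  1-simplices (6): [0,1], [0,2], [0,3], [1,2], [1,3], [2,3]
  2-simplices (4): [0,1,2], [0,1,3], [0,2,3], [1,2,3]

so the chain groups are C_0 ≅ Z^4, C_1 ≅ Z^6, C_2 ≅ Z^4.

The boundary map ∂_1: C_1 → C_0 is given by ∂[p,q] = [q] − [p].
This gives a 4×6 integer matrix of rank 3; reducing to Smith normal form yields diagonal entries (1,1,1).

∂_2: C_2 → C_1 sends each 2-simplex [p,q,r] to [q,r] − [p,r] + [p,q]. For instance
  ∂[1,2,3] = [2,3] − [1,3] + [1,2],
  ∂[0,2,3] = [2,3] − [0,3] + [0,2].
The resulting 6×4 matrix has rank 3, and its Smith normal form has invariant factors (1,1,1).

Now H_k = ker ∂_k / im ∂_{k+1}, so:

  H_0: rank C_0 − rank ∂_1 = 4 − 3 = 1, and the invariant factors of ∂_1 are all 1, so H_0 = Z.
  H_1: rank ker ∂_1 − rank ∂_2 = (6 − 3) − 3 = 0, and the invariant factors of ∂_2 are all 1, so H_1 = 0.
  H_2: rank ker ∂_2 − rank ∂_3 = (4 − 3) − 0 = 1, and there is no ∂_3, so H_2 = Z.

As a check, the Euler characteristic is 4 − 6 + 4 = 2, which agrees with 1 − 0 + 1 = 2.
(K is a triangulation of the 2-sphere S^2.)

H_0 = Z,  H_1 = 0,  H_2 = Z.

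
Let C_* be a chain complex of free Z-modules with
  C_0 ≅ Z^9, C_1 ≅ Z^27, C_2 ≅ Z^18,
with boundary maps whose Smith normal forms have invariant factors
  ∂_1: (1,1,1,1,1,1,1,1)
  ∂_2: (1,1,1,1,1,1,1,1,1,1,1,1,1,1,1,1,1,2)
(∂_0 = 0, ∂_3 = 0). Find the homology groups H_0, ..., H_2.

H_0 ≅ Z,  H_1 ≅ Z × Z/2,  H_2 = 0.

H_0: b_0 = 9 − 0 − 8 = 1; torsion from ∂_1 factors > 1: none. So H_0 ≅ Z.
H_1: b_1 = 27 − 8 − 18 = 1; torsion from ∂_2 factors > 1: [2]. So H_1 ≅ Z × Z/2.
H_2: b_2 = 18 − 18 − 0 = 0; torsion from ∂_3 factors > 1: none. So H_2 ≅ 0.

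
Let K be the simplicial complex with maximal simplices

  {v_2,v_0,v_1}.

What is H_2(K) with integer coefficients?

H_2 ≅ 0.

Take the total order v_0 < v_1 < v_2 on the vertex set. Then K (dimension 2) consists of the simplices:

  0-simplices (3): [v_0], [v_1], [v_2]
  1-simplices (3): [v_0,v_1], [v_0,v_2], [v_1,v_2]
  2-simplices (1): [v_0,v_1,v_2]

giving chain groups C_0 ≅ Z^3, C_1 ≅ Z^3, C_2 ≅ Z^1.

The boundary map ∂_1: C_1 → C_0 maps an edge to its endpoints' difference, ∂[p,q] = q − p.
As a 3×3 matrix over Z this has rank 2, with invariant factors (1,1).

Boundary ∂_2: C_2 → C_1 acts by ∂[p,q,r] = [q,r] − [p,r] + [p,q]. For instance
  ∂[v_0,v_1,v_2] = [v_1,v_2] − [v_0,v_2] + [v_0,v_1].
As a 3×1 matrix over Z this has rank 1, with invariant factors (1).

Now H_k = ker ∂_k / im ∂_{k+1}, so:

  H_2: rank ker ∂_2 − rank ∂_3 = (1 − 1) − 0 = 0, and there is no ∂_3, so H_2 ≅ 0.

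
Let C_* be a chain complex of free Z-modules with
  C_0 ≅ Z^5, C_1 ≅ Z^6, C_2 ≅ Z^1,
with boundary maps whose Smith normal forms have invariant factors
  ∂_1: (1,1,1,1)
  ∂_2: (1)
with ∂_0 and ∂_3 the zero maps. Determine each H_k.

H_0 ≅ Z,  H_1 ≅ Z,  H_2 = 0.

H_0: b_0 = 5 − 0 − 4 = 1; torsion from ∂_1 factors > 1: none. So H_0 ≅ Z.
H_1: b_1 = 6 − 4 − 1 = 1; torsion from ∂_2 factors > 1: none. So H_1 ≅ Z.
H_2: b_2 = 1 − 1 − 0 = 0; torsion from ∂_3 factors > 1: none. So H_2 ≅ 0.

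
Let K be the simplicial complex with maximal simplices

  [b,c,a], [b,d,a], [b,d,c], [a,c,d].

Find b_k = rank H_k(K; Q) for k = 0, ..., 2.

Take the total order a < b < c < d on the vertex set. Then K (dimension 2) consists of the simplices:

  0-simplices (4): a, b, c, d
  1-simplices (6): ab, ac, ad, bc, bd, cd
  2-simplices (4): abc, abd, acd, bcd

giving chain groups C_0 ≅ Z^4, C_1 ≅ Z^6, C_2 ≅ Z^4.

Boundary ∂_1: C_1 → C_0 maps an edge to its endpoints' difference, ∂[p,q] = q − p.
This gives a 4×6 integer matrix of rank 3; reducing to Smith normal form yields diagonal entries (1,1,1).

∂_2: C_2 → C_1 sends each 2-simplex [p,q,r] to [q,r] − [p,r] + [p,q]. For instance
  ∂abd = bd − ad + ab,
  ∂abc = bc − ac + ab.
This gives a 6×4 integer matrix of rank 3; reducing to Smith normal form yields diagonal entries (1,1,1).

From H_k ≅ ker(∂_k) / im(∂_{k+1}) we obtain:

  H_0: rank C_0 − rank ∂_1 = 4 − 3 = 1, and the invariant factors of ∂_1 are all 1, so H_0 = Z.
  H_1: rank ker ∂_1 − rank ∂_2 = (6 − 3) − 3 = 0, and the invariant factors of ∂_2 are all 1, so H_1 = 0.
  H_2: rank ker ∂_2 − rank ∂_3 = (4 − 3) − 0 = 1, and there is no ∂_3, so H_2 = Z.

As a check, the Euler characteristic is 4 − 6 + 4 = 2, which agrees with 1 − 0 + 1 = 2.

Hence the Betti numbers are b_0 = 1, b_1 = 0, b_2 = 1.

b_0 = 1, b_1 = 0, b_2 = 1.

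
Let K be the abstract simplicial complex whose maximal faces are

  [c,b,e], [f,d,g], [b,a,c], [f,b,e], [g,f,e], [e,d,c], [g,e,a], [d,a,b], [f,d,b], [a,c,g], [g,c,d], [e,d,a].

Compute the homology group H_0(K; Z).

H_0 ≅ Z.

Order the vertices as a < b < c < d < e < f < g. Listing each simplex with vertices in this order, K has dimension 2 with simplices:

  0-simplices (7): a, b, c, d, e, f, g
  1-simplices (18): ab, ac, ad, ae, ag, bc, bd, be, bf, cd, ce, cg, de, df, dg, ef, eg, fg
  2-simplices (12): abc, abd, acg, ade, aeg, bce, bdf, bef, cde, cdg, dfg, efg

Hence C_0 ≅ Z^7, C_1 ≅ Z^18, C_2 ≅ Z^12.

The boundary map ∂_1: C_1 → C_0 is given by ∂[p,q] = [q] − [p]. For instance
  ∂ac = c − a.
The resulting 7×18 matrix has rank 6, and its Smith normal form has invariant factors (1,1,1,1,1,1).

∂_2: C_2 → C_1 sends each 2-simplex [p,q,r] to [q,r] − [p,r] + [p,q]. For instance
  ∂abd = bd − ad + ab,
  ∂dfg = fg − dg + df.
As a 18×12 matrix over Z this has rank 12, with invariant factors (1,1,1,1,1,1,1,1,1,1,1,2).

Reading off H_k = ker ∂_k / im ∂_{k+1}:

  H_0: rank C_0 − rank ∂_1 = 7 − 6 = 1, and the invariant factors of ∂_1 are all 1, so H_0 = Z.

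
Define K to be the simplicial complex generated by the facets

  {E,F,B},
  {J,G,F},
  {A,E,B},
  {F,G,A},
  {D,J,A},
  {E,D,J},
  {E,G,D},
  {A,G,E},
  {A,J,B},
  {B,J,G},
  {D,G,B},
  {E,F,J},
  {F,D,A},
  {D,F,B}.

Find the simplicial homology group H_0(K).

Fix the vertex order A < B < D < E < F < G < J and write every simplex with vertices in increasing order. Then dim K = 2 and the simplices of K are:

  0-simplices (7): A, B, D, E, F, G, J
  1-simplices (21): AB, AD, AE, AF, AG, AJ, BD, BE, BF, BG, BJ, DE, DF, DG, DJ, EF, EG, EJ, FG, FJ, GJ
  2-simplices (14): ABE, ABJ, ADF, ADJ, AEG, AFG, BDF, BDG, BEF, BGJ, DEG, DEJ, EFJ, FGJ

Hence C_0 ≅ Z^7, C_1 ≅ Z^21, C_2 ≅ Z^14.

∂_1: C_1 → C_0 is given by ∂[p,q] = [q] − [p]. For instance
  ∂BG = G − B.
This gives a 7×21 integer matrix of rank 6; reducing to Smith normal form yields diagonal entries (1,1,1,1,1,1).

∂_2: C_2 → C_1 acts by ∂[p,q,r] = [q,r] − [p,r] + [p,q]. For instance
  ∂ADJ = DJ − AJ + AD,
  ∂AFG = FG − AG + AF.
As a 21×14 matrix over Z this has rank 13, with invariant factors (1,1,1,1,1,1,1,1,1,1,1,1,1).

Now H_k = ker ∂_k / im ∂_{k+1}, so:

  H_0: rank C_0 − rank ∂_1 = 7 − 6 = 1, and the invariant factors of ∂_1 are all 1, so H_0 = Z.

(K is a triangulation of the torus T^2.)

H_0 ≅ Z.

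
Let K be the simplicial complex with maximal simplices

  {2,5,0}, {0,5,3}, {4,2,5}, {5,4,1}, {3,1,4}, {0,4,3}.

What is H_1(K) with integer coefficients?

H_1 = Z.

Take the total order 0 < 1 < 2 < 3 < 4 < 5 on the vertex set. Then K (dimension 2) consists of the simplices:

  0-simplices (6): [0], [1], [2], [3], [4], [5]
  1-simplices (12): [0,2], [0,3], [0,4], [0,5], [1,3], [1,4], [1,5], [2,4], [2,5], [3,4], [3,5], [4,5]
  2-simplices (6): [0,2,5], [0,3,4], [0,3,5], [1,3,4], [1,4,5], [2,4,5]

Hence C_0 ≅ Z^6, C_1 ≅ Z^12, C_2 ≅ Z^6.

∂_1: C_1 → C_0 maps an edge to its endpoints' difference, ∂[p,q] = q − p. For instance
  ∂[1,5] = [5] − [1].
The 6×12 boundary matrix has rank 5 and Smith normal form diag(1,1,1,1,1).

The boundary map ∂_2: C_2 → C_1 acts by ∂[p,q,r] = [q,r] − [p,r] + [p,q]. For instance
  ∂[0,3,4] = [3,4] − [0,4] + [0,3],
  ∂[0,3,5] = [3,5] − [0,5] + [0,3].
As a 12×6 matrix over Z this has rank 6, with invariant factors (1,1,1,1,1,1).

Reading off H_k = ker ∂_k / im ∂_{k+1}:

  H_1: rank ker ∂_1 − rank ∂_2 = (12 − 5) − 6 = 1, and the invariant factors of ∂_2 are all 1, so H_1 = Z.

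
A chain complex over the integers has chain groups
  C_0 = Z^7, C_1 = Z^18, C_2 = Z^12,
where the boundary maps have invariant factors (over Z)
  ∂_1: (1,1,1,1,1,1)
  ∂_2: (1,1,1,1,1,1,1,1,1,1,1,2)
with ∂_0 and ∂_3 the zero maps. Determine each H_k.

H_0: b_0 = 7 − 0 − 6 = 1; torsion from ∂_1 factors > 1: none. So H_0 = Z.
H_1: b_1 = 18 − 6 − 12 = 0; torsion from ∂_2 factors > 1: [2]. So H_1 = Z/2Z.
H_2: b_2 = 12 − 12 − 0 = 0; torsion from ∂_3 factors > 1: none. So H_2 = 0.

H_0 = Z,  H_1 = Z/2Z,  H_2 = 0.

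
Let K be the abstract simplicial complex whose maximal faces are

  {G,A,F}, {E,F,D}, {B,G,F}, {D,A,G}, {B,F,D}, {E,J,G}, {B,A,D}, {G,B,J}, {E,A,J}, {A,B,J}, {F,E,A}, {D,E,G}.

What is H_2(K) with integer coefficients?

H_2 = 0.

Fix the vertex order A < B < D < E < F < G < J and write every simplex with vertices in increasing order. Then dim K = 2 and the simplices of K are:

  0-simplices (7): A, B, D, E, F, G, J
  1-simplices (18): AB, AD, AE, AF, AG, AJ, BD, BF, BG, BJ, DE, DF, DG, EF, EG, EJ, FG, GJ
  2-simplices (12): ABD, ABJ, ADG, AEF, AEJ, AFG, BDF, BFG, BGJ, DEF, DEG, EGJ

Hence C_0 ≅ Z^7, C_1 ≅ Z^18, C_2 ≅ Z^12.

∂_1: C_1 → C_0 is given by ∂[p,q] = [q] − [p]. For instance
  ∂AJ = J − A.
As a 7×18 matrix over Z this has rank 6, with invariant factors (1,1,1,1,1,1).

Boundary ∂_2: C_2 → C_1 acts by ∂[p,q,r] = [q,r] − [p,r] + [p,q]. For instance
  ∂ABD = BD − AD + AB,
  ∂ADG = DG − AG + AD.
As a 18×12 matrix over Z this has rank 12, with invariant factors (1,1,1,1,1,1,1,1,1,1,1,2).

Now H_k = ker ∂_k / im ∂_{k+1}, so:

  H_2: rank ker ∂_2 − rank ∂_3 = (12 − 12) − 0 = 0, and there is no ∂_3, so H_2 ≅ 0.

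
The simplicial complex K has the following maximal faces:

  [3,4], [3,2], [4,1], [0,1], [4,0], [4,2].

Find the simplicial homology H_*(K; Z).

H_0 = Z,  H_1 = Z^2.

Order the vertices as 0 < 1 < 2 < 3 < 4. Listing each simplex with vertices in this order, K has dimension 1 with simplices:

  0-simplices (5): [0], [1], [2], [3], [4]
  1-simplices (6): [0,1], [0,4], [1,4], [2,3], [2,4], [3,4]

Hence C_0 ≅ Z^5, C_1 ≅ Z^6.

The boundary map ∂_1: C_1 → C_0 sends each edge [p,q] (with p < q) to q − p.
As a 5×6 matrix over Z this has rank 4, with invariant factors (1,1,1,1).

Computing H_k = (kernel of ∂_k) / (image of ∂_{k+1}):

  H_0: rank C_0 − rank ∂_1 = 5 − 4 = 1, and the invariant factors of ∂_1 are all 1, so H_0 = Z.
  H_1: rank ker ∂_1 − rank ∂_2 = (6 − 4) − 0 = 2, and there is no ∂_2, so H_1 = Z^2.

(K is a triangulation of a wedge of 2 circles.)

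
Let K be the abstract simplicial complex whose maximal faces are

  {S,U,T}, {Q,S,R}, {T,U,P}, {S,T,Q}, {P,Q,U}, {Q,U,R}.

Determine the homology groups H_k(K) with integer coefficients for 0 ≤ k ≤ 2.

Fix the vertex order P < Q < R < S < T < U and write every simplex with vertices in increasing order. Then dim K = 2 and the simplices of K are:

  0-simplices (6): P, Q, R, S, T, U
  1-simplices (12): PQ, PT, PU, QR, QS, QT, QU, RS, RU, ST, SU, TU
  2-simplices (6): PQU, PTU, QRS, QRU, QST, STU

giving chain groups C_0 ≅ Z^6, C_1 ≅ Z^12, C_2 ≅ Z^6.

Boundary ∂_1: C_1 → C_0 is given by ∂[p,q] = [q] − [p]. For instance
  ∂RS = S − R.
This gives a 6×12 integer matrix of rank 5; reducing to Smith normal form yields diagonal entries (1,1,1,1,1).

Boundary ∂_2: C_2 → C_1 sends each 2-simplex [p,q,r] to [q,r] − [p,r] + [p,q]. For instance
  ∂PQU = QU − PU + PQ,
  ∂QRU = RU − QU + QR.
The resulting 12×6 matrix has rank 6, and its Smith normal form has invariant factors (1,1,1,1,1,1).

From H_k ≅ ker(∂_k) / im(∂_{k+1}) we obtain:

  H_0: rank C_0 − rank ∂_1 = 6 − 5 = 1, and the invariant factors of ∂_1 are all 1, so H_0 ≅ Z.
  H_1: rank ker ∂_1 − rank ∂_2 = (12 − 5) − 6 = 1, and the invariant factors of ∂_2 are all 1, so H_1 ≅ Z.
  H_2: rank ker ∂_2 − rank ∂_3 = (6 − 6) − 0 = 0, and there is no ∂_3, so H_2 ≅ 0.

(K is a triangulation of the cylinder S^1 x I.)

H_0 = Z,  H_1 = Z,  H_2 = 0.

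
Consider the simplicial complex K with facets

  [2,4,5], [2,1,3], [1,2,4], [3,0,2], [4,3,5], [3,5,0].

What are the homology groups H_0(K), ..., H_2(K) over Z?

H_0 = Z,  H_1 = Z,  H_2 = 0.

K has 6 vertices, 12 edges, 6 triangles.
rank ∂_0 = 0, rank ∂_1 = 5 ⇒ b_0 = 6 − 0 − 5 = 1; all invariant factors of ∂_1 are 1 so no torsion. So H_0 = Z.
rank ∂_1 = 5, rank ∂_2 = 6 ⇒ b_1 = 12 − 5 − 6 = 1; all invariant factors of ∂_2 are 1 so no torsion. So H_1 = Z.
rank ∂_2 = 6, rank ∂_3 = 0 ⇒ b_2 = 6 − 6 − 0 = 0. So H_2 = 0.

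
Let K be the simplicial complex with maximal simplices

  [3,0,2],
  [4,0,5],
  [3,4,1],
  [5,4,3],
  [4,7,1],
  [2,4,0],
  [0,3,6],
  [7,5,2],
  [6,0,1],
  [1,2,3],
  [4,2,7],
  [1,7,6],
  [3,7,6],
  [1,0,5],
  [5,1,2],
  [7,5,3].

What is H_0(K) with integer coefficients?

H_0 ≅ Z.

Take the total order 0 < 1 < 2 < 3 < 4 < 5 < 6 < 7 on the vertex set. Then K (dimension 2) consists of the simplices:

  0-simplices (8): [0], [1], [2], [3], [4], [5], [6], [7]
  1-simplices (24): (24 of them)
  2-simplices (16): [0,1,5], [0,1,6], [0,2,3], [0,2,4], [0,3,6], [0,4,5], [1,2,3], [1,2,5], [1,3,4], [1,4,7], [1,6,7], [2,4,7], [2,5,7], [3,4,5], [3,5,7], [3,6,7]

giving chain groups C_0 ≅ Z^8, C_1 ≅ Z^24, C_2 ≅ Z^16.

∂_1: C_1 → C_0 maps an edge to its endpoints' difference, ∂[p,q] = q − p. For instance
  ∂[3,7] = [7] − [3].
The resulting 8×24 matrix has rank 7, and its Smith normal form has invariant factors (1,1,1,1,1,1,1).

The boundary map ∂_2: C_2 → C_1 maps a triangle to the signed sum of its edges. For instance
  ∂[0,2,4] = [2,4] − [0,4] + [0,2],
  ∂[1,3,4] = [3,4] − [1,4] + [1,3].
The 24×16 boundary matrix has rank 15 and Smith normal form diag(1,1,1,1,1,1,1,1,1,1,1,1,1,1,1).

Computing H_k = (kernel of ∂_k) / (image of ∂_{k+1}):

  H_0: rank C_0 − rank ∂_1 = 8 − 7 = 1, and the invariant factors of ∂_1 are all 1, so H_0 ≅ Z.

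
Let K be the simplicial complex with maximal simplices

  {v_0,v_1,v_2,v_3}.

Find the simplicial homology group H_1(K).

Order the vertices as v_0 < v_1 < v_2 < v_3. Listing each simplex with vertices in this order, K has dimension 3 with simplices:

  0-simplices (4): [v_0], [v_1], [v_2], [v_3]
  1-simplices (6): [v_0,v_1], [v_0,v_2], [v_0,v_3], [v_1,v_2], [v_1,v_3], [v_2,v_3]
  2-simplices (4): [v_0,v_1,v_2], [v_0,v_1,v_3], [v_0,v_2,v_3], [v_1,v_2,v_3]
  3-simplices (1): [v_0,v_1,v_2,v_3]

so the chain groups are C_0 ≅ Z^4, C_1 ≅ Z^6, C_2 ≅ Z^4, C_3 ≅ Z^1.

Boundary ∂_1: C_1 → C_0 is given by ∂[p,q] = [q] − [p].
The resulting 4×6 matrix has rank 3, and its Smith normal form has invariant factors (1,1,1).

Boundary ∂_2: C_2 → C_1 maps a triangle to the signed sum of its edges. For instance
  ∂[v_0,v_2,v_3] = [v_2,v_3] − [v_0,v_3] + [v_0,v_2],
  ∂[v_1,v_2,v_3] = [v_2,v_3] − [v_1,v_3] + [v_1,v_2].
This gives a 6×4 integer matrix of rank 3; reducing to Smith normal form yields diagonal entries (1,1,1).

Boundary ∂_3: C_3 → C_2 sends each 3-simplex σ to the alternating sum Σ_i (−1)^i (σ with its i-th vertex removed). For instance
  ∂[v_0,v_1,v_2,v_3] = [v_1,v_2,v_3] − [v_0,v_2,v_3] + [v_0,v_1,v_3] − [v_0,v_1,v_2].
The 4×1 boundary matrix has rank 1 and Smith normal form diag(1).

Computing H_k = (kernel of ∂_k) / (image of ∂_{k+1}):

  H_1: rank ker ∂_1 − rank ∂_2 = (6 − 3) − 3 = 0, and the invariant factors of ∂_2 are all 1, so H_1 = 0.

(K is a triangulation of the 3-simplex.)

H_1 ≅ 0.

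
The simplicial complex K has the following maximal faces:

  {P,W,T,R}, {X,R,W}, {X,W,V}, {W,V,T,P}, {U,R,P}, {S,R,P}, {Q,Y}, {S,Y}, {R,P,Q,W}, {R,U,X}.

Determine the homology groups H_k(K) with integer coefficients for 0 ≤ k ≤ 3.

H_0 = Z,  H_1 = Z,  H_2 = 0,  H_3 = 0.

We work with the vertex ordering P < Q < R < S < T < U < V < W < X < Y. The simplices of K, each written with vertices in increasing order, are:

  0-simplices (10): P, Q, R, S, T, U, V, W, X, Y
  1-simplices (22): PQ, PR, PS, PT, PU, PV, PW, QR, QW, QY, RS, RT, RU, RW, RX, SY, TV, TW, UX, VW, VX, WX
  2-simplices (15): PQR, PQW, PRS, PRT, PRU, PRW, PTV, PTW, PVW, QRW, RTW, RUX, RWX, TVW, VWX
  3-simplices (3): PQRW, PRTW, PTVW

so the chain groups are C_0 ≅ Z^10, C_1 ≅ Z^22, C_2 ≅ Z^15, C_3 ≅ Z^3.

Boundary ∂_1: C_1 → C_0 is given by ∂[p,q] = [q] − [p].
As a 10×22 matrix over Z this has rank 9, with invariant factors (1,1,1,1,1,1,1,1,1).

Boundary ∂_2: C_2 → C_1 maps a triangle to the signed sum of its edges. For instance
  ∂PQW = QW − PW + PQ,
  ∂VWX = WX − VX + VW.
The 22×15 boundary matrix has rank 12 and Smith normal form diag(1,1,1,1,1,1,1,1,1,1,1,1).

Boundary ∂_3: C_3 → C_2 sends each 3-simplex σ to the alternating sum Σ_i (−1)^i (σ with its i-th vertex removed). For instance
  ∂PQRW = QRW − PRW + PQW − PQR,
  ∂PTVW = TVW − PVW + PTW − PTV.
The 15×3 boundary matrix has rank 3 and Smith normal form diag(1,1,1).

Reading off H_k = ker ∂_k / im ∂_{k+1}:

  H_0: rank C_0 − rank ∂_1 = 10 − 9 = 1, and the invariant factors of ∂_1 are all 1, so H_0 = Z.
  H_1: rank ker ∂_1 − rank ∂_2 = (22 − 9) − 12 = 1, and the invariant factors of ∂_2 are all 1, so H_1 = Z.
  H_2: rank ker ∂_2 − rank ∂_3 = (15 − 12) − 3 = 0, and the invariant factors of ∂_3 are all 1, so H_2 = 0.
  H_3: rank ker ∂_3 − rank ∂_4 = (3 − 3) − 0 = 0, and there is no ∂_4, so H_3 = 0.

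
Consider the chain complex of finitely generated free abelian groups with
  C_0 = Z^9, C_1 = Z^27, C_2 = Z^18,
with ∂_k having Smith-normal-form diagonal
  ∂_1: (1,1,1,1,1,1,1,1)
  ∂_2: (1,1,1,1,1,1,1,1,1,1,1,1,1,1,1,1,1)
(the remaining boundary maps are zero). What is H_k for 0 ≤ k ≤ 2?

H_0 = Z,  H_1 = Z^2,  H_2 = Z.

H_0: b_0 = 9 − 0 − 8 = 1; torsion from ∂_1 factors > 1: none. So H_0 = Z.
H_1: b_1 = 27 − 8 − 17 = 2; torsion from ∂_2 factors > 1: none. So H_1 = Z^2.
H_2: b_2 = 18 − 17 − 0 = 1; torsion from ∂_3 factors > 1: none. So H_2 = Z.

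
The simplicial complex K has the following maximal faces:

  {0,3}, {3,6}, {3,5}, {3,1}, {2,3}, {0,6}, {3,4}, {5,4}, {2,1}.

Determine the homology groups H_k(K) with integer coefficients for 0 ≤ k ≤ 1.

H_0 = Z,  H_1 = Z^3.

Take the total order 0 < 1 < 2 < 3 < 4 < 5 < 6 on the vertex set. Then K (dimension 1) consists of the simplices:

  0-simplices (7): [0], [1], [2], [3], [4], [5], [6]
  1-simplices (9): [0,3], [0,6], [1,2], [1,3], [2,3], [3,4], [3,5], [3,6], [4,5]

Hence C_0 ≅ Z^7, C_1 ≅ Z^9.

The boundary map ∂_1: C_1 → C_0 is given by ∂[p,q] = [q] − [p]. For instance
  ∂[3,4] = [4] − [3].
This gives a 7×9 integer matrix of rank 6; reducing to Smith normal form yields diagonal entries (1,1,1,1,1,1).

From H_k ≅ ker(∂_k) / im(∂_{k+1}) we obtain:

  H_0: rank C_0 − rank ∂_1 = 7 − 6 = 1, and the invariant factors of ∂_1 are all 1, so H_0 = Z.
  H_1: rank ker ∂_1 − rank ∂_2 = (9 − 6) − 0 = 3, and there is no ∂_2, so H_1 = Z^3.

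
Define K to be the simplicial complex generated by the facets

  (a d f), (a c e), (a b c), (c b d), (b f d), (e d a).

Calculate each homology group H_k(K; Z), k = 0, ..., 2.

Take the total order a < b < c < d < e < f on the vertex set. Then K (dimension 2) consists of the simplices:

  0-simplices (6): a, b, c, d, e, f
  1-simplices (12): ab, ac, ad, ae, af, bc, bd, bf, cd, ce, de, df
  2-simplices (6): abc, ace, ade, adf, bcd, bdf

so the chain groups are C_0 ≅ Z^6, C_1 ≅ Z^12, C_2 ≅ Z^6.

∂_1: C_1 → C_0 sends each edge [p,q] (with p < q) to q − p. For instance
  ∂af = f − a.
The resulting 6×12 matrix has rank 5, and its Smith normal form has invariant factors (1,1,1,1,1).

The boundary map ∂_2: C_2 → C_1 sends each 2-simplex [p,q,r] to [q,r] − [p,r] + [p,q]. For instance
  ∂bdf = df − bf + bd,
  ∂ace = ce − ae + ac.
This gives a 12×6 integer matrix of rank 6; reducing to Smith normal form yields diagonal entries (1,1,1,1,1,1).

Now H_k = ker ∂_k / im ∂_{k+1}, so:

  H_0: rank C_0 − rank ∂_1 = 6 − 5 = 1, and the invariant factors of ∂_1 are all 1, so H_0 ≅ Z.
  H_1: rank ker ∂_1 − rank ∂_2 = (12 − 5) − 6 = 1, and the invariant factors of ∂_2 are all 1, so H_1 ≅ Z.
  H_2: rank ker ∂_2 − rank ∂_3 = (6 − 6) − 0 = 0, and there is no ∂_3, so H_2 ≅ 0.

H_0 ≅ Z,  H_1 ≅ Z,  H_2 = 0.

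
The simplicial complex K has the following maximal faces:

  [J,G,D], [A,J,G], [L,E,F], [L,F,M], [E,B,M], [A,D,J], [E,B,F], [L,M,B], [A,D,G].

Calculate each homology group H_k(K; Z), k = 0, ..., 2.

K has 9 vertices, 16 edges, 9 triangles.
rank ∂_0 = 0, rank ∂_1 = 7 ⇒ b_0 = 9 − 0 − 7 = 2; all invariant factors of ∂_1 are 1 so no torsion. So H_0 = Z^2.
rank ∂_1 = 7, rank ∂_2 = 8 ⇒ b_1 = 16 − 7 − 8 = 1; all invariant factors of ∂_2 are 1 so no torsion. So H_1 = Z.
rank ∂_2 = 8, rank ∂_3 = 0 ⇒ b_2 = 9 − 8 − 0 = 1. So H_2 = Z.

H_0 = Z^2,  H_1 = Z,  H_2 = Z.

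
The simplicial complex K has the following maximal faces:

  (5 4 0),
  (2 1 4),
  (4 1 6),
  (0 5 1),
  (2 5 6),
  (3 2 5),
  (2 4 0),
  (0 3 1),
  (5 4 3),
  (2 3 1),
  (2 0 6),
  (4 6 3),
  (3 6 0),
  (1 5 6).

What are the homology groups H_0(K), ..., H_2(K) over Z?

K has 7 vertices, 21 edges, 14 triangles.
rank ∂_0 = 0, rank ∂_1 = 6 ⇒ b_0 = 7 − 0 − 6 = 1; all invariant factors of ∂_1 are 1 so no torsion. So H_0 ≅ Z.
rank ∂_1 = 6, rank ∂_2 = 13 ⇒ b_1 = 21 − 6 − 13 = 2; all invariant factors of ∂_2 are 1 so no torsion. So H_1 ≅ Z^2.
rank ∂_2 = 13, rank ∂_3 = 0 ⇒ b_2 = 14 − 13 − 0 = 1. So H_2 ≅ Z.

H_0 = Z,  H_1 = Z^2,  H_2 = Z.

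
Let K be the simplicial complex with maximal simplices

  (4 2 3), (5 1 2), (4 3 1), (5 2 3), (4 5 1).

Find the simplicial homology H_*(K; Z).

H_0 = Z,  H_1 = Z,  H_2 = 0.

We work with the vertex ordering 1 < 2 < 3 < 4 < 5. The simplices of K, each written with vertices in increasing order, are:

  0-simplices (5): [1], [2], [3], [4], [5]
  1-simplices (10): [1,2], [1,3], [1,4], [1,5], [2,3], [2,4], [2,5], [3,4], [3,5], [4,5]
  2-simplices (5): [1,2,5], [1,3,4], [1,4,5], [2,3,4], [2,3,5]

Hence C_0 ≅ Z^5, C_1 ≅ Z^10, C_2 ≅ Z^5.

The boundary map ∂_1: C_1 → C_0 maps an edge to its endpoints' difference, ∂[p,q] = q − p.
As a 5×10 matrix over Z this has rank 4, with invariant factors (1,1,1,1).

∂_2: C_2 → C_1 sends each 2-simplex [p,q,r] to [q,r] − [p,r] + [p,q]. For instance
  ∂[1,2,5] = [2,5] − [1,5] + [1,2],
  ∂[1,3,4] = [3,4] − [1,4] + [1,3].
As a 10×5 matrix over Z this has rank 5, with invariant factors (1,1,1,1,1).

Computing H_k = (kernel of ∂_k) / (image of ∂_{k+1}):

  H_0: rank C_0 − rank ∂_1 = 5 − 4 = 1, and the invariant factors of ∂_1 are all 1, so H_0 = Z.
  H_1: rank ker ∂_1 − rank ∂_2 = (10 − 4) − 5 = 1, and the invariant factors of ∂_2 are all 1, so H_1 = Z.
  H_2: rank ker ∂_2 − rank ∂_3 = (5 − 5) − 0 = 0, and there is no ∂_3, so H_2 = 0.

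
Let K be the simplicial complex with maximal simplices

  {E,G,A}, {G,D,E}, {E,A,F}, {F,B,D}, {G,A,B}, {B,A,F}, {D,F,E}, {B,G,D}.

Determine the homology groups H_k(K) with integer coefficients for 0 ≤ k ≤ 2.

K has 6 vertices, 12 edges, 8 triangles.
rank ∂_0 = 0, rank ∂_1 = 5 ⇒ b_0 = 6 − 0 − 5 = 1; all invariant factors of ∂_1 are 1 so no torsion. So H_0 = Z.
rank ∂_1 = 5, rank ∂_2 = 7 ⇒ b_1 = 12 − 5 − 7 = 0; all invariant factors of ∂_2 are 1 so no torsion. So H_1 = 0.
rank ∂_2 = 7, rank ∂_3 = 0 ⇒ b_2 = 8 − 7 − 0 = 1. So H_2 = Z.

H_0 ≅ Z,  H_1 = 0,  H_2 ≅ Z.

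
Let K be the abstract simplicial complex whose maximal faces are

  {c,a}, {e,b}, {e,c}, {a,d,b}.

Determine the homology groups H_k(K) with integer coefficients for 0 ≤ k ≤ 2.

Order the vertices as a < b < c < d < e. Listing each simplex with vertices in this order, K has dimension 2 with simplices:

  0-simplices (5): a, b, c, d, e
  1-simplices (6): ab, ac, ad, bd, be, ce
  2-simplices (1): abd

Hence C_0 ≅ Z^5, C_1 ≅ Z^6, C_2 ≅ Z^1.

∂_1: C_1 → C_0 sends each edge [p,q] (with p < q) to q − p.
The 5×6 boundary matrix has rank 4 and Smith normal form diag(1,1,1,1).

Boundary ∂_2: C_2 → C_1 maps a triangle to the signed sum of its edges. For instance
  ∂abd = bd − ad + ab.
The resulting 6×1 matrix has rank 1, and its Smith normal form has invariant factors (1).

Reading off H_k = ker ∂_k / im ∂_{k+1}:

  H_0: rank C_0 − rank ∂_1 = 5 − 4 = 1, and the invariant factors of ∂_1 are all 1, so H_0 ≅ Z.
  H_1: rank ker ∂_1 − rank ∂_2 = (6 − 4) − 1 = 1, and the invariant factors of ∂_2 are all 1, so H_1 ≅ Z.
  H_2: rank ker ∂_2 − rank ∂_3 = (1 − 1) − 0 = 0, and there is no ∂_3, so H_2 ≅ 0.

H_0 = Z,  H_1 = Z,  H_2 = 0.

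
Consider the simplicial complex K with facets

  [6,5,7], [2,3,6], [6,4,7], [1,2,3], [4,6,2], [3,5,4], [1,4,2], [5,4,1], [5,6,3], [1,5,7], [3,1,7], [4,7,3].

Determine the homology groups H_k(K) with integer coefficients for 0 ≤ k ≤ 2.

Order the vertices as 1 < 2 < 3 < 4 < 5 < 6 < 7. Listing each simplex with vertices in this order, K has dimension 2 with simplices:

  0-simplices (7): [1], [2], [3], [4], [5], [6], [7]
  1-simplices (18): [1,2], [1,3], [1,4], [1,5], [1,7], [2,3], [2,4], [2,6], [3,4], [3,5], [3,6], [3,7], [4,5], [4,6], [4,7], [5,6], [5,7], [6,7]
  2-simplices (12): [1,2,3], [1,2,4], [1,3,7], [1,4,5], [1,5,7], [2,3,6], [2,4,6], [3,4,5], [3,4,7], [3,5,6], [4,6,7], [5,6,7]

so the chain groups are C_0 ≅ Z^7, C_1 ≅ Z^18, C_2 ≅ Z^12.

∂_1: C_1 → C_0 is given by ∂[p,q] = [q] − [p].
The resulting 7×18 matrix has rank 6, and its Smith normal form has invariant factors (1,1,1,1,1,1).

The boundary map ∂_2: C_2 → C_1 sends each 2-simplex [p,q,r] to [q,r] − [p,r] + [p,q]. For instance
  ∂[3,4,5] = [4,5] − [3,5] + [3,4],
  ∂[4,6,7] = [6,7] − [4,7] + [4,6].
This gives a 18×12 integer matrix of rank 12; reducing to Smith normal form yields diagonal entries (1,1,1,1,1,1,1,1,1,1,1,2).

Now H_k = ker ∂_k / im ∂_{k+1}, so:

  H_0: rank C_0 − rank ∂_1 = 7 − 6 = 1, and the invariant factors of ∂_1 are all 1, so H_0 ≅ Z.
  H_1: rank ker ∂_1 − rank ∂_2 = (18 − 6) − 12 = 0, and ∂_2 has invariant factor 2 > 1, so H_1 ≅ Z/2.
  H_2: rank ker ∂_2 − rank ∂_3 = (12 − 12) − 0 = 0, and there is no ∂_3, so H_2 ≅ 0.

As a check, the Euler characteristic is 7 − 18 + 12 = 1, which agrees with 1 − 0 + 0 = 1.

H_0 ≅ Z,  H_1 ≅ Z/2,  H_2 = 0.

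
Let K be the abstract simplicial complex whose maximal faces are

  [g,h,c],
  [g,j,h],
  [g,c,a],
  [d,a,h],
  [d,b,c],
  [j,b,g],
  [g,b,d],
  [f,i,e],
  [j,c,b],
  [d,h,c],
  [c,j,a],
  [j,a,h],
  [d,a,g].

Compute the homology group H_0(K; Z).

H_0 ≅ Z^2.

Fix the vertex order a < b < c < d < e < f < g < h < i < j and write every simplex with vertices in increasing order. Then dim K = 2 and the simplices of K are:

  0-simplices (10): a, b, c, d, e, f, g, h, i, j
  1-simplices (21): ac, ad, ag, ah, aj, bc, bd, bg, bj, cd, cg, ch, cj, dg, dh, ef, ei, fi, gh, gj, hj
  2-simplices (13): acg, acj, adg, adh, ahj, bcd, bcj, bdg, bgj, cdh, cgh, efi, ghj

giving chain groups C_0 ≅ Z^10, C_1 ≅ Z^21, C_2 ≅ Z^13.

Boundary ∂_1: C_1 → C_0 is given by ∂[p,q] = [q] − [p].
As a 10×21 matrix over Z this has rank 8, with invariant factors (1,1,1,1,1,1,1,1).

∂_2: C_2 → C_1 sends each 2-simplex [p,q,r] to [q,r] − [p,r] + [p,q]. For instance
  ∂cgh = gh − ch + cg,
  ∂bcd = cd − bd + bc.
This gives a 21×13 integer matrix of rank 13; reducing to Smith normal form yields diagonal entries (1,1,1,1,1,1,1,1,1,1,1,1,2).

From H_k ≅ ker(∂_k) / im(∂_{k+1}) we obtain:

  H_0: rank C_0 − rank ∂_1 = 10 − 8 = 2, and the invariant factors of ∂_1 are all 1, so H_0 = Z^2.

(K is a triangulation of the disjoint union of the real projective plane RP^2 and the 2-simplex.)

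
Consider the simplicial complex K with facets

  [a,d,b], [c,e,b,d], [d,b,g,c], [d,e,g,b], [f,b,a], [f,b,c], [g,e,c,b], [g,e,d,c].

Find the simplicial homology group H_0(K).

H_0 = Z.

We work with the vertex ordering a < b < c < d < e < f < g. The simplices of K, each written with vertices in increasing order, are:

  0-simplices (7): a, b, c, d, e, f, g
  1-simplices (15): ab, ad, af, bc, bd, be, bf, bg, cd, ce, cf, cg, de, dg, eg
  2-simplices (13): abd, abf, bcd, bce, bcf, bcg, bde, bdg, beg, cde, cdg, ceg, deg
  3-simplices (5): bcde, bcdg, bceg, bdeg, cdeg

Hence C_0 ≅ Z^7, C_1 ≅ Z^15, C_2 ≅ Z^13, C_3 ≅ Z^5.

Boundary ∂_1: C_1 → C_0 is given by ∂[p,q] = [q] − [p]. For instance
  ∂be = e − b.
As a 7×15 matrix over Z this has rank 6, with invariant factors (1,1,1,1,1,1).

∂_2: C_2 → C_1 sends each 2-simplex [p,q,r] to [q,r] − [p,r] + [p,q]. For instance
  ∂cde = de − ce + cd,
  ∂bcd = cd − bd + bc.
This gives a 15×13 integer matrix of rank 9; reducing to Smith normal form yields diagonal entries (1,1,1,1,1,1,1,1,1).

∂_3: C_3 → C_2 sends each 3-simplex σ to the alternating sum Σ_i (−1)^i (σ with its i-th vertex removed). For instance
  ∂bdeg = deg − beg + bdg − bde,
  ∂bcdg = cdg − bdg + bcg − bcd.
This gives a 13×5 integer matrix of rank 4; reducing to Smith normal form yields diagonal entries (1,1,1,1).

Now H_k = ker ∂_k / im ∂_{k+1}, so:

  H_0: rank C_0 − rank ∂_1 = 7 − 6 = 1, and the invariant factors of ∂_1 are all 1, so H_0 ≅ Z.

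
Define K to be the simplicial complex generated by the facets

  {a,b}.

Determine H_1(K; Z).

H_1 = 0.

Fix the vertex order a < b and write every simplex with vertices in increasing order. Then dim K = 1 and the simplices of K are:

  0-simplices (2): a, b
  1-simplices (1): ab

Hence C_0 ≅ Z^2, C_1 ≅ Z^1.

∂_1: C_1 → C_0 is given by ∂[p,q] = [q] − [p]. For instance
  ∂ab = b − a.
As a 2×1 matrix over Z this has rank 1, with invariant factors (1).

Computing H_k = (kernel of ∂_k) / (image of ∂_{k+1}):

  H_1: rank ker ∂_1 − rank ∂_2 = (1 − 1) − 0 = 0, and there is no ∂_2, so H_1 = 0.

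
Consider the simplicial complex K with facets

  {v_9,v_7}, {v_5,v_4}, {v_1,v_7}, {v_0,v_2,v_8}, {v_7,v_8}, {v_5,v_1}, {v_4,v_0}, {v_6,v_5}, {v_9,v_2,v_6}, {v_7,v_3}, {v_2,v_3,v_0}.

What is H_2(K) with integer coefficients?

Fix the vertex order v_0 < v_1 < v_2 < v_3 < v_4 < v_5 < v_6 < v_7 < v_8 < v_9 and write every simplex with vertices in increasing order. Then dim K = 2 and the simplices of K are:

  0-simplices (10): [v_0], [v_1], [v_2], [v_3], [v_4], [v_5], [v_6], [v_7], [v_8], [v_9]
  1-simplices (16): (16 of them)
  2-simplices (3): [v_0,v_2,v_3], [v_0,v_2,v_8], [v_2,v_6,v_9]

Hence C_0 ≅ Z^10, C_1 ≅ Z^16, C_2 ≅ Z^3.

∂_1: C_1 → C_0 maps an edge to its endpoints' difference, ∂[p,q] = q − p.
The resulting 10×16 matrix has rank 9, and its Smith normal form has invariant factors (1,1,1,1,1,1,1,1,1).

Boundary ∂_2: C_2 → C_1 maps a triangle to the signed sum of its edges. For instance
  ∂[v_0,v_2,v_8] = [v_2,v_8] − [v_0,v_8] + [v_0,v_2],
  ∂[v_0,v_2,v_3] = [v_2,v_3] − [v_0,v_3] + [v_0,v_2].
The resulting 16×3 matrix has rank 3, and its Smith normal form has invariant factors (1,1,1).

Computing H_k = (kernel of ∂_k) / (image of ∂_{k+1}):

  H_2: rank ker ∂_2 − rank ∂_3 = (3 − 3) − 0 = 0, and there is no ∂_3, so H_2 ≅ 0.

H_2 = 0.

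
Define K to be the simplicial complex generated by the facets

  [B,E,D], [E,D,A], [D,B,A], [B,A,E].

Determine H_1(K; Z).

Take the total order A < B < D < E on the vertex set. Then K (dimension 2) consists of the simplices:

  0-simplices (4): A, B, D, E
  1-simplices (6): AB, AD, AE, BD, BE, DE
  2-simplices (4): ABD, ABE, ADE, BDE

so the chain groups are C_0 ≅ Z^4, C_1 ≅ Z^6, C_2 ≅ Z^4.

Boundary ∂_1: C_1 → C_0 is given by ∂[p,q] = [q] − [p].
As a 4×6 matrix over Z this has rank 3, with invariant factors (1,1,1).

The boundary map ∂_2: C_2 → C_1 acts by ∂[p,q,r] = [q,r] − [p,r] + [p,q]. For instance
  ∂ADE = DE − AE + AD,
  ∂ABE = BE − AE + AB.
As a 6×4 matrix over Z this has rank 3, with invariant factors (1,1,1).

Now H_k = ker ∂_k / im ∂_{k+1}, so:

  H_1: rank ker ∂_1 − rank ∂_2 = (6 − 3) − 3 = 0, and the invariant factors of ∂_2 are all 1, so H_1 ≅ 0.

H_1 = 0.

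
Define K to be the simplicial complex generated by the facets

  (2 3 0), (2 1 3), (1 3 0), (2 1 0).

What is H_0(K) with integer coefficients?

H_0 = Z.

Order the vertices as 0 < 1 < 2 < 3. Listing each simplex with vertices in this order, K has dimension 2 with simplices:

  0-simplices (4): [0], [1], [2], [3]
  1-simplices (6): [0,1], [0,2], [0,3], [1,2], [1,3], [2,3]
  2-simplices (4): [0,1,2], [0,1,3], [0,2,3], [1,2,3]

Hence C_0 ≅ Z^4, C_1 ≅ Z^6, C_2 ≅ Z^4.

∂_1: C_1 → C_0 is given by ∂[p,q] = [q] − [p]. For instance
  ∂[2,3] = [3] − [2].
The resulting 4×6 matrix has rank 3, and its Smith normal form has invariant factors (1,1,1).

Boundary ∂_2: C_2 → C_1 sends each 2-simplex [p,q,r] to [q,r] − [p,r] + [p,q]. For instance
  ∂[0,2,3] = [2,3] − [0,3] + [0,2],
  ∂[0,1,3] = [1,3] − [0,3] + [0,1].
This gives a 6×4 integer matrix of rank 3; reducing to Smith normal form yields diagonal entries (1,1,1).

From H_k ≅ ker(∂_k) / im(∂_{k+1}) we obtain:

  H_0: rank C_0 − rank ∂_1 = 4 − 3 = 1, and the invariant factors of ∂_1 are all 1, so H_0 = Z.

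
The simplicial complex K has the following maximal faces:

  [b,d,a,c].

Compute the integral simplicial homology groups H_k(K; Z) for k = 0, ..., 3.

Order the vertices as a < b < c < d. Listing each simplex with vertices in this order, K has dimension 3 with simplices:

  0-simplices (4): a, b, c, d
  1-simplices (6): ab, ac, ad, bc, bd, cd
  2-simplices (4): abc, abd, acd, bcd
  3-simplices (1): abcd

giving chain groups C_0 ≅ Z^4, C_1 ≅ Z^6, C_2 ≅ Z^4, C_3 ≅ Z^1.

The boundary map ∂_1: C_1 → C_0 is given by ∂[p,q] = [q] − [p]. For instance
  ∂ad = d − a.
The 4×6 boundary matrix has rank 3 and Smith normal form diag(1,1,1).

The boundary map ∂_2: C_2 → C_1 acts by ∂[p,q,r] = [q,r] − [p,r] + [p,q]. For instance
  ∂abc = bc − ac + ab,
  ∂acd = cd − ad + ac.
The resulting 6×4 matrix has rank 3, and its Smith normal form has invariant factors (1,1,1).

Boundary ∂_3: C_3 → C_2 sends each 3-simplex σ to the alternating sum Σ_i (−1)^i (σ with its i-th vertex removed). For instance
  ∂abcd = bcd − acd + abd − abc.
As a 4×1 matrix over Z this has rank 1, with invariant factors (1).

Now H_k = ker ∂_k / im ∂_{k+1}, so:

  H_0: rank C_0 − rank ∂_1 = 4 − 3 = 1, and the invariant factors of ∂_1 are all 1, so H_0 = Z.
  H_1: rank ker ∂_1 − rank ∂_2 = (6 − 3) − 3 = 0, and the invariant factors of ∂_2 are all 1, so H_1 = 0.
  H_2: rank ker ∂_2 − rank ∂_3 = (4 − 3) − 1 = 0, and the invariant factors of ∂_3 are all 1, so H_2 = 0.
  H_3: rank ker ∂_3 − rank ∂_4 = (1 − 1) − 0 = 0, and there is no ∂_4, so H_3 = 0.

H_0 = Z,  H_1 = 0,  H_2 = 0,  H_3 = 0.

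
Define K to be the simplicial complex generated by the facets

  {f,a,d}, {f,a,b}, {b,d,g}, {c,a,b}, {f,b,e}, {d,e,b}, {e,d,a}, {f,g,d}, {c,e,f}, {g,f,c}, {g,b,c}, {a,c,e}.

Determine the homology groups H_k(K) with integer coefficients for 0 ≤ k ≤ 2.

H_0 ≅ Z,  H_1 ≅ Z/2Z,  H_2 = 0.

Order the vertices as a < b < c < d < e < f < g. Listing each simplex with vertices in this order, K has dimension 2 with simplices:

  0-simplices (7): a, b, c, d, e, f, g
  1-simplices (18): ab, ac, ad, ae, af, bc, bd, be, bf, bg, ce, cf, cg, de, df, dg, ef, fg
  2-simplices (12): abc, abf, ace, ade, adf, bcg, bde, bdg, bef, cef, cfg, dfg

giving chain groups C_0 ≅ Z^7, C_1 ≅ Z^18, C_2 ≅ Z^12.

The boundary map ∂_1: C_1 → C_0 sends each edge [p,q] (with p < q) to q − p.
This gives a 7×18 integer matrix of rank 6; reducing to Smith normal form yields diagonal entries (1,1,1,1,1,1).

Boundary ∂_2: C_2 → C_1 acts by ∂[p,q,r] = [q,r] − [p,r] + [p,q]. For instance
  ∂bde = de − be + bd,
  ∂cef = ef − cf + ce.
As a 18×12 matrix over Z this has rank 12, with invariant factors (1,1,1,1,1,1,1,1,1,1,1,2).

From H_k ≅ ker(∂_k) / im(∂_{k+1}) we obtain:

  H_0: rank C_0 − rank ∂_1 = 7 − 6 = 1, and the invariant factors of ∂_1 are all 1, so H_0 = Z.
  H_1: rank ker ∂_1 − rank ∂_2 = (18 − 6) − 12 = 0, and ∂_2 has invariant factor 2 > 1, so H_1 = Z/2Z.
  H_2: rank ker ∂_2 − rank ∂_3 = (12 − 12) − 0 = 0, and there is no ∂_3, so H_2 = 0.

As a check, the Euler characteristic is 7 − 18 + 12 = 1, which agrees with 1 − 0 + 0 = 1.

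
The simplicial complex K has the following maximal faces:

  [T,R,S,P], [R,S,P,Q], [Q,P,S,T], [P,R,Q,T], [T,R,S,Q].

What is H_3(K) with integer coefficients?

Order the vertices as P < Q < R < S < T. Listing each simplex with vertices in this order, K has dimension 3 with simplices:

  0-simplices (5): P, Q, R, S, T
  1-simplices (10): PQ, PR, PS, PT, QR, QS, QT, RS, RT, ST
  2-simplices (10): PQR, PQS, PQT, PRS, PRT, PST, QRS, QRT, QST, RST
  3-simplices (5): PQRS, PQRT, PQST, PRST, QRST

Hence C_0 ≅ Z^5, C_1 ≅ Z^10, C_2 ≅ Z^10, C_3 ≅ Z^5.

Boundary ∂_1: C_1 → C_0 sends each edge [p,q] (with p < q) to q − p.
The resulting 5×10 matrix has rank 4, and its Smith normal form has invariant factors (1,1,1,1).

The boundary map ∂_2: C_2 → C_1 maps a triangle to the signed sum of its edges. For instance
  ∂QRS = RS − QS + QR,
  ∂PQT = QT − PT + PQ.
As a 10×10 matrix over Z this has rank 6, with invariant factors (1,1,1,1,1,1).

The boundary map ∂_3: C_3 → C_2 sends each 3-simplex σ to the alternating sum Σ_i (−1)^i (σ with its i-th vertex removed). For instance
  ∂PRST = RST − PST + PRT − PRS,
  ∂PQRT = QRT − PRT + PQT − PQR.
The 10×5 boundary matrix has rank 4 and Smith normal form diag(1,1,1,1).

Reading off H_k = ker ∂_k / im ∂_{k+1}:

  H_3: rank ker ∂_3 − rank ∂_4 = (5 − 4) − 0 = 1, and there is no ∂_4, so H_3 = Z.

(K is a triangulation of the 3-sphere S^3.)

H_3 ≅ Z.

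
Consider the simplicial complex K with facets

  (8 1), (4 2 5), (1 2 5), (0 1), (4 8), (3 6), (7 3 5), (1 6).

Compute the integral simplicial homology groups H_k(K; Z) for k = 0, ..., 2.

Take the total order 0 < 1 < 2 < 3 < 4 < 5 < 6 < 7 < 8 on the vertex set. Then K (dimension 2) consists of the simplices:

  0-simplices (9): [0], [1], [2], [3], [4], [5], [6], [7], [8]
  1-simplices (13): [0,1], [1,2], [1,5], [1,6], [1,8], [2,4], [2,5], [3,5], [3,6], [3,7], [4,5], [4,8], [5,7]
  2-simplices (3): [1,2,5], [2,4,5], [3,5,7]

Hence C_0 ≅ Z^9, C_1 ≅ Z^13, C_2 ≅ Z^3.

∂_1: C_1 → C_0 maps an edge to its endpoints' difference, ∂[p,q] = q − p.
This gives a 9×13 integer matrix of rank 8; reducing to Smith normal form yields diagonal entries (1,1,1,1,1,1,1,1).

∂_2: C_2 → C_1 acts by ∂[p,q,r] = [q,r] − [p,r] + [p,q]. For instance
  ∂[2,4,5] = [4,5] − [2,5] + [2,4],
  ∂[1,2,5] = [2,5] − [1,5] + [1,2].
The resulting 13×3 matrix has rank 3, and its Smith normal form has invariant factors (1,1,1).

Computing H_k = (kernel of ∂_k) / (image of ∂_{k+1}):

  H_0: rank C_0 − rank ∂_1 = 9 − 8 = 1, and the invariant factors of ∂_1 are all 1, so H_0 ≅ Z.
  H_1: rank ker ∂_1 − rank ∂_2 = (13 − 8) − 3 = 2, and the invariant factors of ∂_2 are all 1, so H_1 ≅ Z^2.
  H_2: rank ker ∂_2 − rank ∂_3 = (3 − 3) − 0 = 0, and there is no ∂_3, so H_2 ≅ 0.

H_0 = Z,  H_1 = Z^2,  H_2 = 0.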